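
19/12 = 1 + 7/12 = 1.58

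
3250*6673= 21687250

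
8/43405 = 8/43405 = 0.00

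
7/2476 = 7/2476 = 0.00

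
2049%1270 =779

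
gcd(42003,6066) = 9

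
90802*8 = 726416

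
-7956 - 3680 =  -11636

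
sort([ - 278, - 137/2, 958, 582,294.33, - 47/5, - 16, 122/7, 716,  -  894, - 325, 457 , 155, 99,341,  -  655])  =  [ - 894, - 655, - 325, - 278,  -  137/2, - 16, - 47/5,122/7, 99, 155 , 294.33 , 341,457,  582,  716, 958 ]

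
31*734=22754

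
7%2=1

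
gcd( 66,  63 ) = 3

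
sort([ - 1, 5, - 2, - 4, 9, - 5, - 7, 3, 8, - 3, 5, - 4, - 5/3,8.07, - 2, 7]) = [ - 7, - 5, -4, - 4, - 3 ,-2, - 2, - 5/3,-1, 3 , 5, 5, 7, 8,8.07 , 9]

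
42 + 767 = 809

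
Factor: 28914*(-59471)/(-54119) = 1719544494/54119 = 2^1*3^1*13^(  -  1 )*23^(  -  1)*61^1*79^1 * 181^( - 1)* 59471^1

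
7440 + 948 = 8388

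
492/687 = 164/229 = 0.72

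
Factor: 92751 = 3^1*43^1 * 719^1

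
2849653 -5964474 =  - 3114821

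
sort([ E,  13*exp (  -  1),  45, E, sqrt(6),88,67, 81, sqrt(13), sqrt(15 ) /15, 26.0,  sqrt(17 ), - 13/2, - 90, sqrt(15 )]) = [ - 90, - 13/2,sqrt (15 ) /15, sqrt(6), E, E, sqrt( 13),sqrt(15 ),sqrt(17), 13*exp( - 1), 26.0,  45, 67,81, 88]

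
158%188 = 158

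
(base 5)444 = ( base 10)124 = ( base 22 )5e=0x7C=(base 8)174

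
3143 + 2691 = 5834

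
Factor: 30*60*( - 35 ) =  - 63000  =  -2^3*3^2*5^3*7^1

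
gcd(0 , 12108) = 12108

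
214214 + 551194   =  765408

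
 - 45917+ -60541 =-106458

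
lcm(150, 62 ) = 4650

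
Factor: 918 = 2^1*3^3 * 17^1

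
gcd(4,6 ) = 2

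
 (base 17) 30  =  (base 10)51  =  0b110011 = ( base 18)2f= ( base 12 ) 43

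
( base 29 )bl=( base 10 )340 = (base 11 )28a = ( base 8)524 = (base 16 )154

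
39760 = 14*2840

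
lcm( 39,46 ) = 1794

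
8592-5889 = 2703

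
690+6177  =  6867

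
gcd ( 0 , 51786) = 51786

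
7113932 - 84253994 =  - 77140062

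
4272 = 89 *48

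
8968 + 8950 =17918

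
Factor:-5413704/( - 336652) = 2^1*3^1*191^1*1181^1*84163^ (  -  1 ) = 1353426/84163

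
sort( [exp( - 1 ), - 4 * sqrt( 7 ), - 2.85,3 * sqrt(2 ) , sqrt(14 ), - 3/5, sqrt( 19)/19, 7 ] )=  [ - 4 * sqrt(7 ),-2.85,-3/5,sqrt( 19)/19,exp ( - 1),sqrt( 14 ),  3 * sqrt(  2 ), 7 ]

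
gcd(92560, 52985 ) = 5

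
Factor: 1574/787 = 2 = 2^1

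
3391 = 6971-3580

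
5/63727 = 5/63727=0.00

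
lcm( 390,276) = 17940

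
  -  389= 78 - 467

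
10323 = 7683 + 2640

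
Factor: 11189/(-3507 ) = -67/21 = -3^(  -  1)*7^( -1) * 67^1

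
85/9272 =85/9272 = 0.01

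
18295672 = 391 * 46792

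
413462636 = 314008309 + 99454327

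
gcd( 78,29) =1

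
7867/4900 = 1 + 2967/4900 =1.61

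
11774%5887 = 0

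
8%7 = 1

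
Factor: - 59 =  - 59^1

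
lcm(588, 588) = 588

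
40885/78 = 3145/6 = 524.17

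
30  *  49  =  1470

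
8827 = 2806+6021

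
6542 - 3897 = 2645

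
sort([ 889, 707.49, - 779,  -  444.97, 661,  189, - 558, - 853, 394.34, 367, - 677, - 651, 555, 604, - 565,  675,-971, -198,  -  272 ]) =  [-971 , -853,-779, - 677, - 651,  -  565, - 558,-444.97, - 272,  -  198, 189, 367, 394.34,555, 604, 661,675, 707.49, 889]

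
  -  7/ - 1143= 7/1143 = 0.01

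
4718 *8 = 37744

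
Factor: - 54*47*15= - 2^1*3^4*5^1*47^1 = -38070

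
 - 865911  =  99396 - 965307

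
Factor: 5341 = 7^2*109^1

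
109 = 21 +88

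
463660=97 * 4780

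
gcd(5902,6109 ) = 1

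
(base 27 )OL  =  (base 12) 479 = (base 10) 669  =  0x29D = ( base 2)1010011101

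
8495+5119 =13614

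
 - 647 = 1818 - 2465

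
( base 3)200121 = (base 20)152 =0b111110110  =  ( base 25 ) k2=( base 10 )502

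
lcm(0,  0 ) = 0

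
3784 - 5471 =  - 1687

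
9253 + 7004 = 16257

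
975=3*325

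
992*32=31744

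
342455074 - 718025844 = -375570770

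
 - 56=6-62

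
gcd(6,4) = 2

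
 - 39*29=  - 1131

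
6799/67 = 6799/67  =  101.48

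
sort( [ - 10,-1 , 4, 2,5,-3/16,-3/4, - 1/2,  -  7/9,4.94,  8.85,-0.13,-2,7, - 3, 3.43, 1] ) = [ - 10,-3,-2, - 1 , - 7/9, - 3/4,  -  1/2, - 3/16,-0.13, 1, 2,  3.43, 4, 4.94,  5, 7,  8.85]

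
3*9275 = 27825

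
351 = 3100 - 2749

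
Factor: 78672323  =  37^2*57467^1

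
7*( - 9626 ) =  - 67382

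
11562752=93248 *124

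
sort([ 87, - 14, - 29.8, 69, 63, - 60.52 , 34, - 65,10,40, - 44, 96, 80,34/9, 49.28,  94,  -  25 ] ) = [ - 65 ,-60.52,- 44, - 29.8, - 25, - 14,34/9, 10 , 34 , 40, 49.28 , 63,69 , 80, 87,94 , 96] 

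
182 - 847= - 665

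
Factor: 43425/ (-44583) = - 3^1*5^2* 7^( - 1) * 11^ ( - 1) =- 75/77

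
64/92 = 16/23 = 0.70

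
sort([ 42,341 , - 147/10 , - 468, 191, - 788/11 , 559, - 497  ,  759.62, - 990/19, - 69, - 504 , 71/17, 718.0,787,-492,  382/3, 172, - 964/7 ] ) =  [ - 504,-497 ,-492, - 468, - 964/7,-788/11, - 69, - 990/19, - 147/10, 71/17, 42,382/3, 172,191, 341, 559,718.0, 759.62, 787 ]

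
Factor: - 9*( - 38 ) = 2^1*3^2*19^1 = 342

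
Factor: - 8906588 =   -  2^2*2226647^1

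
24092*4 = 96368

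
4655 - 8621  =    -  3966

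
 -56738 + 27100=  - 29638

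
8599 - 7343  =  1256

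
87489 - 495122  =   - 407633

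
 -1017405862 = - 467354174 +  - 550051688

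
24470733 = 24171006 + 299727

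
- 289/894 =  - 1 + 605/894  =  -  0.32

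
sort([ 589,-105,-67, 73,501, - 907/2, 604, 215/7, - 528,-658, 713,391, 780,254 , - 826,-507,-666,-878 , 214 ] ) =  [ - 878,-826, - 666 , - 658, - 528,-507,  -  907/2, - 105,  -  67, 215/7,  73,  214,254,  391,  501,589,604,  713,  780 ] 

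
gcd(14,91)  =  7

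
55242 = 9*6138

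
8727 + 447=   9174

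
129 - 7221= - 7092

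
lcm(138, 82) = 5658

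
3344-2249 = 1095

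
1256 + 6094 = 7350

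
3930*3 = 11790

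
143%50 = 43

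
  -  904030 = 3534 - 907564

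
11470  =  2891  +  8579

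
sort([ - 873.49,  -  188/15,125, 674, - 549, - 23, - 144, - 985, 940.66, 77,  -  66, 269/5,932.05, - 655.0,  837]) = [ - 985 , - 873.49, - 655.0,  -  549,-144, - 66, - 23, - 188/15,269/5, 77,125 , 674,837 , 932.05,940.66]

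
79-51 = 28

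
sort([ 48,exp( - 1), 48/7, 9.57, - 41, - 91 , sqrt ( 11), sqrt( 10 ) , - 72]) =[ - 91 , - 72, - 41,exp (- 1), sqrt ( 10), sqrt( 11) , 48/7,9.57,48 ] 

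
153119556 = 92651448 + 60468108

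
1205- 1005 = 200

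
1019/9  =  113+2/9 = 113.22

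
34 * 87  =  2958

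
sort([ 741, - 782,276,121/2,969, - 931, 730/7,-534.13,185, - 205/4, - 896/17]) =[ - 931, - 782, - 534.13, - 896/17, -205/4,121/2,730/7, 185 , 276, 741,969]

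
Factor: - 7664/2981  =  -2^4 * 11^( - 1)*271^( - 1) * 479^1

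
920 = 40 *23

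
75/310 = 15/62 = 0.24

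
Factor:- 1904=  - 2^4 * 7^1* 17^1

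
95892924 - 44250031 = 51642893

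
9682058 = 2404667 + 7277391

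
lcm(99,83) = 8217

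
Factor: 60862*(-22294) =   -  2^2 * 71^1*157^1*30431^1 = -1356857428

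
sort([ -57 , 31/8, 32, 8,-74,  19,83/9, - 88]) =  [  -  88, - 74,  -  57,31/8,  8, 83/9, 19,32 ] 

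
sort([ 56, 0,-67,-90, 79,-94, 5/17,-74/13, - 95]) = [-95, -94, -90, - 67, - 74/13,  0, 5/17, 56,79]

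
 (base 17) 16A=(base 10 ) 401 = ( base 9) 485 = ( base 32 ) ch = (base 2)110010001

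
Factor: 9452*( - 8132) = - 2^4*17^1*19^1*107^1*139^1 = - 76863664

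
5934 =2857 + 3077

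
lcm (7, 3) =21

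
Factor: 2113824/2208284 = 528456/552071 = 2^3*3^1*13^ (-1 )*97^1*227^1 * 42467^( - 1 ) 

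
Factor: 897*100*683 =2^2*3^1*5^2 * 13^1* 23^1*683^1 = 61265100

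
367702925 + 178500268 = 546203193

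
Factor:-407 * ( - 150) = 61050 = 2^1*3^1 * 5^2*11^1*37^1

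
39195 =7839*5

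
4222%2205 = 2017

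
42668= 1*42668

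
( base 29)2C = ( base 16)46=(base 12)5A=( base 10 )70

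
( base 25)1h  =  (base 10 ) 42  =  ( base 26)1G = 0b101010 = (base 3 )1120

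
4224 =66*64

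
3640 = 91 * 40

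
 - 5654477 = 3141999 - 8796476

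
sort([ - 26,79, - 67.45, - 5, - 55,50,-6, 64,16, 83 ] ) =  [ - 67.45,- 55,- 26, - 6,-5, 16, 50,64,79,83] 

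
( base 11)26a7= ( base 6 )24121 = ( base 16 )db1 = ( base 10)3505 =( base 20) 8f5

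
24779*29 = 718591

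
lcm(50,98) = 2450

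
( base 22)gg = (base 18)128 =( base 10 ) 368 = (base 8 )560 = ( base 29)CK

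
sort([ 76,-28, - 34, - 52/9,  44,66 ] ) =[ - 34,-28,- 52/9, 44, 66 , 76 ]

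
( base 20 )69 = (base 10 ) 129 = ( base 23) 5E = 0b10000001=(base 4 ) 2001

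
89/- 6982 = - 89/6982 = -  0.01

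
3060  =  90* 34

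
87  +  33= 120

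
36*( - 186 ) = - 6696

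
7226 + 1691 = 8917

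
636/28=22+5/7 = 22.71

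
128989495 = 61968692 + 67020803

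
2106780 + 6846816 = 8953596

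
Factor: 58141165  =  5^1*11628233^1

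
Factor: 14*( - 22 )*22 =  - 2^3*7^1 *11^2 =- 6776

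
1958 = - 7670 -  - 9628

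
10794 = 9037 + 1757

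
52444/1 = 52444 = 52444.00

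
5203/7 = 5203/7=743.29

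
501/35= 501/35=14.31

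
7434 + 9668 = 17102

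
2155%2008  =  147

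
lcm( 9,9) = 9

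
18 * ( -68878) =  - 1239804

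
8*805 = 6440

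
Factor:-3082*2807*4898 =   -  42373450252 = -2^2 * 7^1 * 23^1*31^1 * 67^1*79^1*401^1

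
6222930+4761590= 10984520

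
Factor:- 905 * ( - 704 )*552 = 2^9 * 3^1*5^1 * 11^1*23^1 * 181^1 = 351690240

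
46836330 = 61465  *762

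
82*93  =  7626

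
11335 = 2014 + 9321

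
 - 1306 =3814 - 5120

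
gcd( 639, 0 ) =639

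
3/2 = 3/2 = 1.50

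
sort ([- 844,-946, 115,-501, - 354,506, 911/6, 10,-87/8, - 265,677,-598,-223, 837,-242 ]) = [-946, - 844, - 598, -501 , - 354, - 265,  -  242,- 223,-87/8,10, 115, 911/6, 506,677,  837] 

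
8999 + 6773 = 15772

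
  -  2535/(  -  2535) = 1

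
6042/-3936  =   - 2 + 305/656 = - 1.54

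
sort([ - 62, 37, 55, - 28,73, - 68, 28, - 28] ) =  [ - 68 , - 62, - 28, - 28 , 28 , 37, 55, 73] 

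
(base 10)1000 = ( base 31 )118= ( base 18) 31A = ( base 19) 2EC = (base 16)3e8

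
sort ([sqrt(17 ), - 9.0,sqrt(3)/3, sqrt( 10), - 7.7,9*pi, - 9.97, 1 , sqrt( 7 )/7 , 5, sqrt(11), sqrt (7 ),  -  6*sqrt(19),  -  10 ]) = [ - 6*sqrt( 19), - 10, - 9.97, - 9.0 , - 7.7,  sqrt( 7)/7,sqrt(3)/3, 1 , sqrt( 7),sqrt (10),sqrt( 11),  sqrt( 17), 5 , 9*pi]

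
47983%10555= 5763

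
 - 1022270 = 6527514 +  -7549784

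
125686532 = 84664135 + 41022397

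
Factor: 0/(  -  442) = 0^1 = 0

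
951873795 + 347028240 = 1298902035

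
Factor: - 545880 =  - 2^3*3^1*5^1 * 4549^1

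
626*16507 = 10333382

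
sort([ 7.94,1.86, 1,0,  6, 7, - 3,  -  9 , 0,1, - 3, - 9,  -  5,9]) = [-9,- 9, - 5, - 3,-3 , 0, 0 , 1,1,  1.86, 6,7,7.94,9]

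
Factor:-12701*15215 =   -  193245715 = -  5^1 * 13^1*17^1 * 179^1 * 977^1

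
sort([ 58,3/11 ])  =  [3/11, 58 ]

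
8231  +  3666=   11897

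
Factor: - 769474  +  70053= - 699421= - 71^1 * 9851^1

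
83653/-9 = - 83653/9 =-9294.78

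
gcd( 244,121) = 1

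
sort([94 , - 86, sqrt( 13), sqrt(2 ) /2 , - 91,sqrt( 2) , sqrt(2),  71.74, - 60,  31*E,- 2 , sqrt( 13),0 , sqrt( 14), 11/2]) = [ - 91, - 86, - 60,-2,  0,  sqrt( 2)/2,sqrt( 2 ),  sqrt( 2),sqrt( 13), sqrt(13 ),sqrt( 14), 11/2,71.74,31  *E,  94]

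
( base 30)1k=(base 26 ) 1o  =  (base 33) 1H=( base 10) 50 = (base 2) 110010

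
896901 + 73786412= 74683313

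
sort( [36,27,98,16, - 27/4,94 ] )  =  [-27/4,  16,27,  36,94, 98]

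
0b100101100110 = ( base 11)1898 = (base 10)2406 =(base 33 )26U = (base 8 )4546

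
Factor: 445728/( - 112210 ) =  - 2^4*3^1* 5^( - 1 )*7^( - 2 )*229^ (  -  1) * 4643^1 = - 222864/56105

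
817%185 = 77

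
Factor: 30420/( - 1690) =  - 18 = -2^1*3^2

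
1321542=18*73419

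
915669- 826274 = 89395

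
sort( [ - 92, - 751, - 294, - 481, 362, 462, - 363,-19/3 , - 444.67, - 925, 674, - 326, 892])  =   [-925,  -  751, - 481 , - 444.67 , - 363, - 326, - 294, - 92, - 19/3, 362, 462, 674,892 ]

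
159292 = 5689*28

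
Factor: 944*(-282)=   -  2^5*3^1*47^1*59^1=-266208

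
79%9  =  7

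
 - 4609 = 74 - 4683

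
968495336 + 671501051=1639996387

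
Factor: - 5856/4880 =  - 2^1*3^1 * 5^ (-1) = - 6/5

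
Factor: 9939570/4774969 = 2^1 * 3^1*5^1*331319^1*4774969^( - 1) 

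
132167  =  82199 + 49968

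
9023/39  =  231  +  14/39=231.36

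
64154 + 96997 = 161151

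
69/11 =6+3/11 = 6.27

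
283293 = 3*94431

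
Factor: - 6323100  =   - 2^2*3^1*5^2*7^1*3011^1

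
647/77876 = 647/77876= 0.01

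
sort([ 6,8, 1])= [ 1 , 6, 8]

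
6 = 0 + 6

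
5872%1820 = 412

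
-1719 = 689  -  2408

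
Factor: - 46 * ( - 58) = 2^2 *23^1*29^1 =2668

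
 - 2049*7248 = - 14851152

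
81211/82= 990+31/82 = 990.38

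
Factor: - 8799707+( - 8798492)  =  -19^1  *  37^1*25033^1=- 17598199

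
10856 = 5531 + 5325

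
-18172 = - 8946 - 9226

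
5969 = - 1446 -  - 7415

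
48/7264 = 3/454 = 0.01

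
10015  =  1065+8950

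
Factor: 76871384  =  2^3*9608923^1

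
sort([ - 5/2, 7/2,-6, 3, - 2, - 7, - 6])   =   [-7, - 6, - 6,-5/2, - 2, 3, 7/2]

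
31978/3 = 31978/3 = 10659.33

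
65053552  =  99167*656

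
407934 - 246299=161635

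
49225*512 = 25203200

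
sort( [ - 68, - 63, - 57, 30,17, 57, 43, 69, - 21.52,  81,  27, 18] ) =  [ - 68, - 63, - 57 , - 21.52, 17, 18 , 27,30, 43, 57, 69, 81]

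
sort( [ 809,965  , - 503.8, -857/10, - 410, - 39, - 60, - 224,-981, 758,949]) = [ - 981, - 503.8, - 410,-224,-857/10,  -  60, - 39 , 758,  809,949,965 ] 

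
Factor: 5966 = 2^1*19^1* 157^1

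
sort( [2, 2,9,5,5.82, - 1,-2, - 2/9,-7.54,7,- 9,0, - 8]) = [  -  9, - 8,-7.54 ,-2,-1, - 2/9, 0, 2, 2, 5, 5.82,7,  9] 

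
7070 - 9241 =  - 2171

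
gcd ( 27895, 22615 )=5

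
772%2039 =772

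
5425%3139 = 2286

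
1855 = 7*265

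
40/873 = 40/873= 0.05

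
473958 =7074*67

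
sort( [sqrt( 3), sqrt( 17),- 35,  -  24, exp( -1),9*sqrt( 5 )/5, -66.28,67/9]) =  [ - 66.28, - 35 , - 24 , exp( - 1 ), sqrt(3 ), 9*sqrt( 5 ) /5, sqrt( 17 ),67/9]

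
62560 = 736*85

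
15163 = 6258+8905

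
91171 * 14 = 1276394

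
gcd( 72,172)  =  4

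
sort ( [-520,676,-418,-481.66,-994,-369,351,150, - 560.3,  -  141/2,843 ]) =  [ - 994,-560.3, - 520,  -  481.66,  -  418  , - 369, - 141/2,  150,351, 676,  843 ] 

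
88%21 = 4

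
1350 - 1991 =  - 641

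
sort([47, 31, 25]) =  [ 25, 31, 47]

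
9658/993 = 9+721/993=9.73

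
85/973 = 85/973 = 0.09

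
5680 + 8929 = 14609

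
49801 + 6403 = 56204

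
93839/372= 252 + 95/372 = 252.26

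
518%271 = 247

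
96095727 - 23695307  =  72400420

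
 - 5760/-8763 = 1920/2921 = 0.66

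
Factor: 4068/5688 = 113/158 = 2^( - 1) *79^( - 1)*113^1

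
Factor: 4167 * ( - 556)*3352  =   -7766087904= - 2^5*3^2*139^1*419^1*463^1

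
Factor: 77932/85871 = 2^2*43^( - 1)  *1997^ ( - 1)*19483^1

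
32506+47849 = 80355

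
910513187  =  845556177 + 64957010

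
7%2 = 1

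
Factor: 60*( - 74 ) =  - 4440= - 2^3*3^1*5^1 * 37^1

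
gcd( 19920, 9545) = 415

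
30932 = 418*74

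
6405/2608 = 6405/2608 = 2.46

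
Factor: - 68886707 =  - 107^1*223^1*2887^1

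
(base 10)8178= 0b1111111110010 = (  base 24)E4I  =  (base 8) 17762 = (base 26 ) C2E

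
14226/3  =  4742 =4742.00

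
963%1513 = 963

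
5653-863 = 4790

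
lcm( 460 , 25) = 2300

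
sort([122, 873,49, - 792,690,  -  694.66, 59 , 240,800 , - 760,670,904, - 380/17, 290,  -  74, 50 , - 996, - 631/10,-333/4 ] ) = [ - 996, - 792 ,  -  760,-694.66, - 333/4, - 74, - 631/10,- 380/17 , 49,50, 59, 122, 240, 290, 670,690,  800,873,904 ] 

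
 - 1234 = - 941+-293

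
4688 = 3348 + 1340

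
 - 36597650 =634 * (-57725) 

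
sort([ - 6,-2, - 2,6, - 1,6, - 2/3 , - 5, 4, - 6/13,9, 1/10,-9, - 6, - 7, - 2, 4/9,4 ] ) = [ - 9, - 7, - 6, - 6,-5, - 2, - 2, - 2 ,  -  1, - 2/3,-6/13,1/10, 4/9,4,4,6,6,9] 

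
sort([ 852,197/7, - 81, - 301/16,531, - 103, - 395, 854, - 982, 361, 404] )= [ - 982 , - 395,-103, - 81, - 301/16,197/7,  361,404,531, 852,  854 ] 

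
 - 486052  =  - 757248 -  - 271196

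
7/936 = 7/936=0.01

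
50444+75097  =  125541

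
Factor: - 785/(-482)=2^ ( - 1 )*5^1 * 157^1*241^( -1)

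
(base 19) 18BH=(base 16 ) 26F5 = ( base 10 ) 9973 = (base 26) ejf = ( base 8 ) 23365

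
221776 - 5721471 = -5499695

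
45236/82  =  22618/41= 551.66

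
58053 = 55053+3000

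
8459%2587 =698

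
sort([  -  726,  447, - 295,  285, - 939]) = [ - 939, - 726, - 295,285, 447]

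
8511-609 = 7902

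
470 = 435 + 35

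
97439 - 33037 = 64402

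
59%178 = 59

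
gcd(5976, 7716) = 12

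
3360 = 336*10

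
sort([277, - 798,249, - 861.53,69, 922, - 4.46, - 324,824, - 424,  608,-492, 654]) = [ - 861.53 , - 798, - 492, - 424 , - 324, - 4.46,69, 249, 277 , 608, 654,824, 922]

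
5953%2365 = 1223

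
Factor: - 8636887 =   -  7^2*19^1*9277^1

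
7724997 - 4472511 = 3252486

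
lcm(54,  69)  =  1242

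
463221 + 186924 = 650145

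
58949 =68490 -9541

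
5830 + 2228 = 8058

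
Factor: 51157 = 51157^1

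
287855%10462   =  5381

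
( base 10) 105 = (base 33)36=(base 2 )1101001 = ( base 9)126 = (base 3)10220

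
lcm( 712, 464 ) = 41296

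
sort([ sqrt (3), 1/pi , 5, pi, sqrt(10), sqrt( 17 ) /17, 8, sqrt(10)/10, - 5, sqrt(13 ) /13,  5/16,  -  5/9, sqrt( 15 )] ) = [ - 5, - 5/9,sqrt(17)/17,sqrt( 13 ) /13, 5/16, sqrt( 10)/10 , 1/pi, sqrt( 3) , pi , sqrt(10),sqrt(15), 5, 8 ] 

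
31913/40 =31913/40= 797.83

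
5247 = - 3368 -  - 8615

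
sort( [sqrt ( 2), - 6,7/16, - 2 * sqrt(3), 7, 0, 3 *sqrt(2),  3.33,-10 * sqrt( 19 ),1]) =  [ - 10*sqrt(19 ) , - 6, - 2*sqrt (3),0,7/16,1,sqrt( 2 ) , 3.33, 3 * sqrt( 2), 7]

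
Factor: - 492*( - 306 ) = 150552 = 2^3*3^3*17^1*41^1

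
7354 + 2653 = 10007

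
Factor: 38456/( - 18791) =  - 2^3*11^1*43^( - 1) = -  88/43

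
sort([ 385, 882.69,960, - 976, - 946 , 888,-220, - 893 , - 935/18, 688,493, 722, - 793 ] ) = [- 976,-946 , - 893 , - 793,-220,-935/18,385,  493,  688,722,882.69, 888, 960 ]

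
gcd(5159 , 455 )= 7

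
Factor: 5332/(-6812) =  - 1333/1703 = -13^ ( - 1 )*31^1*43^1*131^( - 1)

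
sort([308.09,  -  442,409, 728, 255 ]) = [ - 442 , 255,308.09,  409,  728 ] 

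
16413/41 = 400 + 13/41=   400.32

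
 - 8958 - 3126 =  - 12084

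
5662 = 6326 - 664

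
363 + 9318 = 9681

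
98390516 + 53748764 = 152139280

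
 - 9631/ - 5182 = 1 + 4449/5182 = 1.86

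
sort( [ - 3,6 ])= [ - 3, 6] 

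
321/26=12  +  9/26 = 12.35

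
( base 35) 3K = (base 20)65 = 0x7D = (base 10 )125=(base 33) 3q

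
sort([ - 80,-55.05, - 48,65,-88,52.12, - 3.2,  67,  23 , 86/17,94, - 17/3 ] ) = [ - 88, - 80, - 55.05, - 48,  -  17/3 , - 3.2, 86/17, 23,52.12,65,  67, 94 ]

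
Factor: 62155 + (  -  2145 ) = 2^1 *5^1*17^1*353^1 = 60010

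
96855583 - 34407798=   62447785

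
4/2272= 1/568 = 0.00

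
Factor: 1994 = 2^1*997^1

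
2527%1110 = 307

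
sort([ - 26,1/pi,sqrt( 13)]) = [-26, 1/pi, sqrt(13)]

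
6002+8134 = 14136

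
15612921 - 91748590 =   -  76135669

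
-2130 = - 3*710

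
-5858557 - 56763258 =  - 62621815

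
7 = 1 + 6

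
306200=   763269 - 457069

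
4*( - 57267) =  - 229068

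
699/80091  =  233/26697=0.01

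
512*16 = 8192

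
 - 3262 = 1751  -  5013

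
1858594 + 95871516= 97730110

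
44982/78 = 576 + 9/13=576.69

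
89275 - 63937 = 25338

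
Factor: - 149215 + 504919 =355704= 2^3*3^1*14821^1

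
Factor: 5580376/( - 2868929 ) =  - 2^3*7^(-1)*19^1*233^(-1)*1759^( - 1 )* 36713^1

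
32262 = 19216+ 13046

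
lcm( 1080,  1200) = 10800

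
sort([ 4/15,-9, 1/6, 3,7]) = [ - 9, 1/6, 4/15,3, 7 ]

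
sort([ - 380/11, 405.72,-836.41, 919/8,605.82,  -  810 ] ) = [ - 836.41, - 810, - 380/11,919/8, 405.72 , 605.82]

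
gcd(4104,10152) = 216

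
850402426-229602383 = 620800043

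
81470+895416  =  976886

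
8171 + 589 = 8760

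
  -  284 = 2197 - 2481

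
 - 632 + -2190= -2822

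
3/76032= 1/25344 = 0.00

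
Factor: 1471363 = 619^1*2377^1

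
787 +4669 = 5456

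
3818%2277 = 1541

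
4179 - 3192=987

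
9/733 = 9/733 = 0.01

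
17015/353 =17015/353 = 48.20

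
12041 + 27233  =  39274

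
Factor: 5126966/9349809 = 2^1 * 3^( - 1 )*7^( - 1 )*13^1 * 31^1*6361^1*445229^( - 1) 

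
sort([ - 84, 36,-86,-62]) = [ - 86 , - 84, - 62, 36]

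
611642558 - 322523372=289119186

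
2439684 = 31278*78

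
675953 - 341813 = 334140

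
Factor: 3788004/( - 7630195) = -2^2*3^1*5^( - 1)*11^1*17^( - 1)*28697^1*89767^( -1)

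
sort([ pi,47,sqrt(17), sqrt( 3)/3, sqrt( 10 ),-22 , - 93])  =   [ - 93 ,-22, sqrt(3)/3, pi, sqrt( 10),sqrt(17), 47 ]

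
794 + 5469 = 6263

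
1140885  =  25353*45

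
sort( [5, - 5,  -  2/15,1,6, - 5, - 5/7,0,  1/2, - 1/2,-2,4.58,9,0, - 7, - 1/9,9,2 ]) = [ - 7, - 5, - 5 , - 2, - 5/7, -1/2, - 2/15, - 1/9,0, 0, 1/2,1, 2,4.58,5, 6,9, 9 ]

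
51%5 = 1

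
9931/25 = 397 + 6/25= 397.24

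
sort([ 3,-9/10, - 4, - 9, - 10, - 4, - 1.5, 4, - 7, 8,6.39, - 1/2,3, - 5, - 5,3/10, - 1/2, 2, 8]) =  [ - 10, - 9,-7, - 5, - 5,- 4, - 4, - 1.5, - 9/10, -1/2, - 1/2, 3/10,2,3, 3,4,6.39, 8,8]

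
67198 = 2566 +64632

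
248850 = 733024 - 484174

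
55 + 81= 136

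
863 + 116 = 979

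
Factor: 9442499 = 11^1*43^1*19963^1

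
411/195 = 2 + 7/65  =  2.11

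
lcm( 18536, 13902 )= 55608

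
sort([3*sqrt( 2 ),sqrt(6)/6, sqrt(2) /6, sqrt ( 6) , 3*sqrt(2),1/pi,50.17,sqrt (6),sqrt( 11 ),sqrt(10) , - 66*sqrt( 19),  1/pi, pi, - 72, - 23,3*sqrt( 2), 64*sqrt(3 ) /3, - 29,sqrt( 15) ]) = [ - 66*sqrt( 19 ),  -  72, - 29, - 23, sqrt( 2)/6, 1/pi , 1/pi,  sqrt( 6)/6,sqrt(6), sqrt( 6 ), pi,sqrt(10 ), sqrt( 11), sqrt( 15 ),3 * sqrt( 2),3*sqrt( 2), 3*sqrt(2),64*sqrt( 3 ) /3, 50.17 ]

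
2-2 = 0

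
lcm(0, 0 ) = 0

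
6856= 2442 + 4414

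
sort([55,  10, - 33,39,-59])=[ - 59, - 33,10,39,55]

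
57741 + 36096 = 93837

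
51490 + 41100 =92590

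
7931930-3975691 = 3956239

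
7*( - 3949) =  - 27643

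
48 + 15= 63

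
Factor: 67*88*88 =518848 = 2^6*11^2*67^1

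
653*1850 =1208050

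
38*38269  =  1454222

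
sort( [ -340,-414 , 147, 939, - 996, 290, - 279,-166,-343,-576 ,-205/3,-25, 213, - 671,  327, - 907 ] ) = [ - 996, - 907 , - 671,-576,-414,-343, - 340,- 279,-166,- 205/3, - 25, 147, 213,290, 327, 939 ] 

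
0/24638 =0  =  0.00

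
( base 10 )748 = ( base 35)LD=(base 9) 1021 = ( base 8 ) 1354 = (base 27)10J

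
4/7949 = 4/7949 = 0.00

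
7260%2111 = 927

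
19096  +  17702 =36798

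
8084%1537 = 399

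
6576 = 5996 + 580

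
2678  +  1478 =4156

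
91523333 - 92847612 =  - 1324279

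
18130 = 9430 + 8700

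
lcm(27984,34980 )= 139920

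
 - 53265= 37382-90647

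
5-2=3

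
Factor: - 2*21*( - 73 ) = 2^1 * 3^1*7^1 * 73^1 = 3066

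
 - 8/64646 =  - 1 + 32319/32323=-0.00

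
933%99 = 42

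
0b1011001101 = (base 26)11f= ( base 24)15l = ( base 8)1315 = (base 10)717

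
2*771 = 1542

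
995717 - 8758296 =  - 7762579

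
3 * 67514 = 202542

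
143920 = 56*2570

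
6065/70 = 86+9/14 = 86.64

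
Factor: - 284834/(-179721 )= 2^1*3^( - 2)*11^3*19^(  -  1 )*107^1*1051^( - 1)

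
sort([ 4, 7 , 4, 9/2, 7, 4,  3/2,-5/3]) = [ - 5/3,3/2, 4, 4, 4, 9/2, 7,  7]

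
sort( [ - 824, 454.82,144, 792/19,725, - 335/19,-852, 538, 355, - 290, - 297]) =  [ - 852,-824, - 297  , - 290  , - 335/19, 792/19, 144 , 355, 454.82, 538, 725] 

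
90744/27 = 30248/9 = 3360.89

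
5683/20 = 284 + 3/20 = 284.15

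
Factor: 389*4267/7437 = 3^(-1)*17^1*37^( - 1)*67^( - 1)*251^1*389^1 = 1659863/7437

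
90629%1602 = 917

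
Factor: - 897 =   -  3^1  *13^1*23^1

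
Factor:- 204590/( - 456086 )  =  5^1*41^1*457^( - 1 ) = 205/457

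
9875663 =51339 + 9824324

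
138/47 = 138/47 = 2.94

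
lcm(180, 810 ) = 1620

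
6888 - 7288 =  - 400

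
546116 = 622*878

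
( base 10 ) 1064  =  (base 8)2050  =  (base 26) 1eo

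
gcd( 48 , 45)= 3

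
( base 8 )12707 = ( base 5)134300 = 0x15c7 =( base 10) 5575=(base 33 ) 53v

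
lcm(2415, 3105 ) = 21735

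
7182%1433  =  17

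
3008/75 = 40 + 8/75 = 40.11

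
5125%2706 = 2419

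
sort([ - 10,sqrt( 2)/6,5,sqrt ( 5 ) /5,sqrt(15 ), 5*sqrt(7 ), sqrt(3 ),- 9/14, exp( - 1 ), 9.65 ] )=[ - 10, - 9/14,sqrt(2 )/6,exp( - 1 ), sqrt( 5 )/5, sqrt(3 ),sqrt(15 ),  5, 9.65,  5*sqrt(7 )]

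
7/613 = 7/613 = 0.01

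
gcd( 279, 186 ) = 93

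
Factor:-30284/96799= - 2^2*67^1 * 113^1 * 96799^( - 1)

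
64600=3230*20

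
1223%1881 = 1223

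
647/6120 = 647/6120  =  0.11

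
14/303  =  14/303=0.05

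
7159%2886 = 1387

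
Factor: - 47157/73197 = -15719/24399 = - 3^( - 2) * 11^1*1429^1*2711^ ( - 1 )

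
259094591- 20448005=238646586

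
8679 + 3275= 11954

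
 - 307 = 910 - 1217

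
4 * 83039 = 332156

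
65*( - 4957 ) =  - 322205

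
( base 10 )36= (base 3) 1100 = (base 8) 44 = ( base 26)1a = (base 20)1G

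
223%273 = 223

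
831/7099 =831/7099 = 0.12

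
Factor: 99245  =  5^1*23^1* 863^1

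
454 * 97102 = 44084308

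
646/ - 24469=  - 646/24469 = - 0.03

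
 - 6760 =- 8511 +1751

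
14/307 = 14/307= 0.05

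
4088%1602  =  884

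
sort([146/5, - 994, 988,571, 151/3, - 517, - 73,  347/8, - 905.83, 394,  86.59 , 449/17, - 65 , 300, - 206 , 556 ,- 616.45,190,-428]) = [ -994, - 905.83, - 616.45 , - 517, - 428, -206, - 73, - 65 , 449/17,146/5,347/8, 151/3, 86.59, 190,300, 394, 556, 571 , 988] 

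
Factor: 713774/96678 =356887/48339 = 3^(  -  2) * 41^( - 1)*131^( - 1)*356887^1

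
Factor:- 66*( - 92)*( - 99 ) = -601128 = - 2^3*3^3*11^2*23^1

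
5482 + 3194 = 8676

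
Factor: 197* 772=2^2 * 193^1*197^1 = 152084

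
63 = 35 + 28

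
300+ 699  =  999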